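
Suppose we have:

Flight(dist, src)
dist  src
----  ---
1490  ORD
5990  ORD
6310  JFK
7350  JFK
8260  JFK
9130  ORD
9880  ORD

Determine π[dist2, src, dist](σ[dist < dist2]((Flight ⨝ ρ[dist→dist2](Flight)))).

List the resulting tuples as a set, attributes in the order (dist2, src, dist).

{(5990, ORD, 1490), (7350, JFK, 6310), (8260, JFK, 6310), (8260, JFK, 7350), (9130, ORD, 1490), (9130, ORD, 5990), (9880, ORD, 1490), (9880, ORD, 5990), (9880, ORD, 9130)}

ρ[dist→dist2]: schema becomes (dist2, src); tuples unchanged.
Flight ⋈ ρ[dist→dist2](Flight) (natural join on src): {(1490, ORD, 1490), (1490, ORD, 5990), (1490, ORD, 9130), (1490, ORD, 9880), (5990, ORD, 1490), (5990, ORD, 5990), (5990, ORD, 9130), (5990, ORD, 9880), (6310, JFK, 6310), (6310, JFK, 7350), (6310, JFK, 8260), (7350, JFK, 6310), (7350, JFK, 7350), (7350, JFK, 8260), (8260, JFK, 6310), (8260, JFK, 7350), (8260, JFK, 8260), (9130, ORD, 1490), (9130, ORD, 5990), (9130, ORD, 9130), (9130, ORD, 9880), (9880, ORD, 1490), (9880, ORD, 5990), (9880, ORD, 9130), (9880, ORD, 9880)}
Apply σ_{dist < dist2}; surviving tuples: {(1490, ORD, 5990), (1490, ORD, 9130), (1490, ORD, 9880), (5990, ORD, 9130), (5990, ORD, 9880), (6310, JFK, 7350), (6310, JFK, 8260), (7350, JFK, 8260), (9130, ORD, 9880)}
π[dist2, src, dist]: project onto (dist2, src, dist) → {(5990, ORD, 1490), (7350, JFK, 6310), (8260, JFK, 6310), (8260, JFK, 7350), (9130, ORD, 1490), (9130, ORD, 5990), (9880, ORD, 1490), (9880, ORD, 5990), (9880, ORD, 9130)}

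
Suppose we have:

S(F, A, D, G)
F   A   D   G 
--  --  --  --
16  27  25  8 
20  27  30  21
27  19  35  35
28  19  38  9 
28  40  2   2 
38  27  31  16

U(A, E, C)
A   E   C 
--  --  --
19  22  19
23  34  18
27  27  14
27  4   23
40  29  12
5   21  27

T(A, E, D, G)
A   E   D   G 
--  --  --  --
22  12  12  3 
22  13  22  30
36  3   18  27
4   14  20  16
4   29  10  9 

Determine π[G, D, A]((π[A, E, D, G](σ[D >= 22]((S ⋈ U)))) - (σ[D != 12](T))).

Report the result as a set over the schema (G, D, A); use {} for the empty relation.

{(16, 31, 27), (21, 30, 27), (35, 35, 19), (8, 25, 27), (9, 38, 19)}

Natural join on A: {(16, 27, 25, 8, 27, 14), (16, 27, 25, 8, 4, 23), (20, 27, 30, 21, 27, 14), (20, 27, 30, 21, 4, 23), (27, 19, 35, 35, 22, 19), (28, 19, 38, 9, 22, 19), (28, 40, 2, 2, 29, 12), (38, 27, 31, 16, 27, 14), (38, 27, 31, 16, 4, 23)}
σ[D >= 22]: keep tuples satisfying D >= 22 → {(16, 27, 25, 8, 27, 14), (16, 27, 25, 8, 4, 23), (20, 27, 30, 21, 27, 14), (20, 27, 30, 21, 4, 23), (27, 19, 35, 35, 22, 19), (28, 19, 38, 9, 22, 19), (38, 27, 31, 16, 27, 14), (38, 27, 31, 16, 4, 23)}
π[A, E, D, G]: project onto (A, E, D, G) → {(19, 22, 35, 35), (19, 22, 38, 9), (27, 27, 25, 8), (27, 27, 30, 21), (27, 27, 31, 16), (27, 4, 25, 8), (27, 4, 30, 21), (27, 4, 31, 16)}
σ[D != 12]: keep tuples satisfying D != 12 → {(22, 13, 22, 30), (36, 3, 18, 27), (4, 14, 20, 16), (4, 29, 10, 9)}
Set difference of the two operands is {(19, 22, 35, 35), (19, 22, 38, 9), (27, 27, 25, 8), (27, 27, 30, 21), (27, 27, 31, 16), (27, 4, 25, 8), (27, 4, 30, 21), (27, 4, 31, 16)}.
π[G, D, A]: project onto (G, D, A) (3 duplicate(s) eliminated) → {(16, 31, 27), (21, 30, 27), (35, 35, 19), (8, 25, 27), (9, 38, 19)}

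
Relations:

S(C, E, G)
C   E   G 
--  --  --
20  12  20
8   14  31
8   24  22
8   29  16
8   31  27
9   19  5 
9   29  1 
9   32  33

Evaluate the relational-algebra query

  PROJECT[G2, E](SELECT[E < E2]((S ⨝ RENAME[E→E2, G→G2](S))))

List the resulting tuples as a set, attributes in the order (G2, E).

ρ[E→E2, G→G2]: schema becomes (C, E2, G2); tuples unchanged.
Joining S and RENAME[E→E2, G→G2](S) on C yields {(20, 12, 20, 12, 20), (8, 14, 31, 14, 31), (8, 14, 31, 24, 22), (8, 14, 31, 29, 16), (8, 14, 31, 31, 27), (8, 24, 22, 14, 31), (8, 24, 22, 24, 22), (8, 24, 22, 29, 16), (8, 24, 22, 31, 27), (8, 29, 16, 14, 31), (8, 29, 16, 24, 22), (8, 29, 16, 29, 16), (8, 29, 16, 31, 27), (8, 31, 27, 14, 31), (8, 31, 27, 24, 22), (8, 31, 27, 29, 16), (8, 31, 27, 31, 27), (9, 19, 5, 19, 5), (9, 19, 5, 29, 1), (9, 19, 5, 32, 33), (9, 29, 1, 19, 5), (9, 29, 1, 29, 1), (9, 29, 1, 32, 33), (9, 32, 33, 19, 5), (9, 32, 33, 29, 1), (9, 32, 33, 32, 33)}.
Apply σ_{E < E2}; surviving tuples: {(8, 14, 31, 24, 22), (8, 14, 31, 29, 16), (8, 14, 31, 31, 27), (8, 24, 22, 29, 16), (8, 24, 22, 31, 27), (8, 29, 16, 31, 27), (9, 19, 5, 29, 1), (9, 19, 5, 32, 33), (9, 29, 1, 32, 33)}
π_{G2, E} gives {(1, 19), (16, 14), (16, 24), (22, 14), (27, 14), (27, 24), (27, 29), (33, 19), (33, 29)}.

{(1, 19), (16, 14), (16, 24), (22, 14), (27, 14), (27, 24), (27, 29), (33, 19), (33, 29)}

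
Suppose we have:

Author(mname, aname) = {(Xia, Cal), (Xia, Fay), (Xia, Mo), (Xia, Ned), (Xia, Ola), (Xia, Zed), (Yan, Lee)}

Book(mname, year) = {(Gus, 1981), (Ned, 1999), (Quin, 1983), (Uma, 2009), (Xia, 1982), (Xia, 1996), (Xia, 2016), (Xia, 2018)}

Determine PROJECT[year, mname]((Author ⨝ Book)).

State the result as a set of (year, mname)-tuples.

{(1982, Xia), (1996, Xia), (2016, Xia), (2018, Xia)}

Natural join on mname: {(Xia, Cal, 1982), (Xia, Cal, 1996), (Xia, Cal, 2016), (Xia, Cal, 2018), (Xia, Fay, 1982), (Xia, Fay, 1996), (Xia, Fay, 2016), (Xia, Fay, 2018), (Xia, Mo, 1982), (Xia, Mo, 1996), (Xia, Mo, 2016), (Xia, Mo, 2018), (Xia, Ned, 1982), (Xia, Ned, 1996), (Xia, Ned, 2016), (Xia, Ned, 2018), (Xia, Ola, 1982), (Xia, Ola, 1996), (Xia, Ola, 2016), (Xia, Ola, 2018), (Xia, Zed, 1982), (Xia, Zed, 1996), (Xia, Zed, 2016), (Xia, Zed, 2018)}
π_{year, mname} gives {(1982, Xia), (1996, Xia), (2016, Xia), (2018, Xia)} (20 duplicate(s) eliminated).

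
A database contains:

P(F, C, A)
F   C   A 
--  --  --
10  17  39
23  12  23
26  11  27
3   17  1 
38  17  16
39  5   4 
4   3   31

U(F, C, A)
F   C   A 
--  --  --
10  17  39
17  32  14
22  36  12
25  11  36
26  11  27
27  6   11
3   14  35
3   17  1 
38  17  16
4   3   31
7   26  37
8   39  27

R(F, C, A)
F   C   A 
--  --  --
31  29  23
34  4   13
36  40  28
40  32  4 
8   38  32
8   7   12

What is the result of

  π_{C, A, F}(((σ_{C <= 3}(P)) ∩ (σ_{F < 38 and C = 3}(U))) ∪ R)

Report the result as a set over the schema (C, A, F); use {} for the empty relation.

Selection C <= 3: {(4, 3, 31)}
Selection F < 38 and C = 3: {(4, 3, 31)}
Taking the intersection: {(4, 3, 31)}
Taking the union: {(31, 29, 23), (34, 4, 13), (36, 40, 28), (4, 3, 31), (40, 32, 4), (8, 38, 32), (8, 7, 12)}
Keep only column(s) C, A, F: {(29, 23, 31), (3, 31, 4), (32, 4, 40), (38, 32, 8), (4, 13, 34), (40, 28, 36), (7, 12, 8)}

{(29, 23, 31), (3, 31, 4), (32, 4, 40), (38, 32, 8), (4, 13, 34), (40, 28, 36), (7, 12, 8)}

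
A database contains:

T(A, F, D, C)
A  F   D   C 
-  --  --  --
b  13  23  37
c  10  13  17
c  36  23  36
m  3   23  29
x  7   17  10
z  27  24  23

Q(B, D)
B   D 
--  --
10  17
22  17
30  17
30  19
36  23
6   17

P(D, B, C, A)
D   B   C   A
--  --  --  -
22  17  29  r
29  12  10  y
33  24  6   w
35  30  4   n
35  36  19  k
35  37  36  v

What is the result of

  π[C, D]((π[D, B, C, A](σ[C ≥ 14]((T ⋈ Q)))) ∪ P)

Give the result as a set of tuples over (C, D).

T ⋈ Q (natural join on D): {(b, 13, 23, 37, 36), (c, 36, 23, 36, 36), (m, 3, 23, 29, 36), (x, 7, 17, 10, 10), (x, 7, 17, 10, 22), (x, 7, 17, 10, 30), (x, 7, 17, 10, 6)}
Filtering on C ≥ 14 leaves {(b, 13, 23, 37, 36), (c, 36, 23, 36, 36), (m, 3, 23, 29, 36)}.
Keep only column(s) D, B, C, A: {(23, 36, 29, m), (23, 36, 36, c), (23, 36, 37, b)}
Union: {(23, 36, 29, m), (23, 36, 36, c), (23, 36, 37, b)} with {(22, 17, 29, r), (29, 12, 10, y), (33, 24, 6, w), (35, 30, 4, n), (35, 36, 19, k), (35, 37, 36, v)} → {(22, 17, 29, r), (23, 36, 29, m), (23, 36, 36, c), (23, 36, 37, b), (29, 12, 10, y), (33, 24, 6, w), (35, 30, 4, n), (35, 36, 19, k), (35, 37, 36, v)}
Keep only column(s) C, D: {(10, 29), (19, 35), (29, 22), (29, 23), (36, 23), (36, 35), (37, 23), (4, 35), (6, 33)}

{(10, 29), (19, 35), (29, 22), (29, 23), (36, 23), (36, 35), (37, 23), (4, 35), (6, 33)}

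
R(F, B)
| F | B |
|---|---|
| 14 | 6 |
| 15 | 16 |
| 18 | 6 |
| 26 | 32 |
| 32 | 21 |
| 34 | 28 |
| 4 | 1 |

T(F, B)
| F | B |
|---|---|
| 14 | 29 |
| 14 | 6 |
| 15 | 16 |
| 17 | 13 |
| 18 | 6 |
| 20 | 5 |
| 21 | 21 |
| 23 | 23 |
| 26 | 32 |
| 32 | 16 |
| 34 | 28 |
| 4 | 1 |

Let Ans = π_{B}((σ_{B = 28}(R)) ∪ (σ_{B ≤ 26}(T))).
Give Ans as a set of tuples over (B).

{1, 13, 16, 21, 23, 28, 5, 6}

Apply σ_{B = 28}; surviving tuples: {(34, 28)}
Apply σ_{B ≤ 26}; surviving tuples: {(14, 6), (15, 16), (17, 13), (18, 6), (20, 5), (21, 21), (23, 23), (32, 16), (4, 1)}
Union: {(34, 28)} with {(14, 6), (15, 16), (17, 13), (18, 6), (20, 5), (21, 21), (23, 23), (32, 16), (4, 1)} → {(14, 6), (15, 16), (17, 13), (18, 6), (20, 5), (21, 21), (23, 23), (32, 16), (34, 28), (4, 1)}
Keep only column(s) B (2 duplicate(s) eliminated): {1, 13, 16, 21, 23, 28, 5, 6}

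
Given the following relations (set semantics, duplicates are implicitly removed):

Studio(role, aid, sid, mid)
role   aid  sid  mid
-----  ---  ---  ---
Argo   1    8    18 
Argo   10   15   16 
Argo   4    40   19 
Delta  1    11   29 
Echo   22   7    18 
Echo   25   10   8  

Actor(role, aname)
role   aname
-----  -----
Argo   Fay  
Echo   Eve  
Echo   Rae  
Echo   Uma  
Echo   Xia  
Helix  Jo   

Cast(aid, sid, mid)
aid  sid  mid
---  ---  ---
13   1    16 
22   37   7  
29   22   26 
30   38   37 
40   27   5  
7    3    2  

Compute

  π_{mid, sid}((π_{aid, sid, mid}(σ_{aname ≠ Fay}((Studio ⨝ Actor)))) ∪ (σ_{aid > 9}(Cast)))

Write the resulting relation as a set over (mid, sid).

Natural join on role: {(Argo, 1, 8, 18, Fay), (Argo, 10, 15, 16, Fay), (Argo, 4, 40, 19, Fay), (Echo, 22, 7, 18, Eve), (Echo, 22, 7, 18, Rae), (Echo, 22, 7, 18, Uma), (Echo, 22, 7, 18, Xia), (Echo, 25, 10, 8, Eve), (Echo, 25, 10, 8, Rae), (Echo, 25, 10, 8, Uma), (Echo, 25, 10, 8, Xia)}
Apply σ_{aname ≠ Fay}; surviving tuples: {(Echo, 22, 7, 18, Eve), (Echo, 22, 7, 18, Rae), (Echo, 22, 7, 18, Uma), (Echo, 22, 7, 18, Xia), (Echo, 25, 10, 8, Eve), (Echo, 25, 10, 8, Rae), (Echo, 25, 10, 8, Uma), (Echo, 25, 10, 8, Xia)}
Keep only column(s) aid, sid, mid (6 duplicate(s) eliminated): {(22, 7, 18), (25, 10, 8)}
Apply σ_{aid > 9}; surviving tuples: {(13, 1, 16), (22, 37, 7), (29, 22, 26), (30, 38, 37), (40, 27, 5)}
Set union of the two operands is {(13, 1, 16), (22, 37, 7), (22, 7, 18), (25, 10, 8), (29, 22, 26), (30, 38, 37), (40, 27, 5)}.
Keep only column(s) mid, sid: {(16, 1), (18, 7), (26, 22), (37, 38), (5, 27), (7, 37), (8, 10)}

{(16, 1), (18, 7), (26, 22), (37, 38), (5, 27), (7, 37), (8, 10)}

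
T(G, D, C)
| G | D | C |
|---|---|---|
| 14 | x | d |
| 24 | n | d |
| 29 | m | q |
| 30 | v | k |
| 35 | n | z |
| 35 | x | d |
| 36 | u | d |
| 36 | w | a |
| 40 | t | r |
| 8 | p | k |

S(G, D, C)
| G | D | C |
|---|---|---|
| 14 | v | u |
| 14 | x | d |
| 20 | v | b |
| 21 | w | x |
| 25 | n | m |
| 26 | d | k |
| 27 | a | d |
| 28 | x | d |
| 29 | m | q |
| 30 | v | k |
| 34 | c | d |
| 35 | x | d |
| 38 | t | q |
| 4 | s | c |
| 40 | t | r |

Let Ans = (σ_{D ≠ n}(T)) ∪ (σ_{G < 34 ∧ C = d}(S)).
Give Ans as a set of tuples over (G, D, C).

Apply σ_{D ≠ n}; surviving tuples: {(14, x, d), (29, m, q), (30, v, k), (35, x, d), (36, u, d), (36, w, a), (40, t, r), (8, p, k)}
Apply σ_{G < 34 ∧ C = d}; surviving tuples: {(14, x, d), (27, a, d), (28, x, d)}
Set union of the two operands is {(14, x, d), (27, a, d), (28, x, d), (29, m, q), (30, v, k), (35, x, d), (36, u, d), (36, w, a), (40, t, r), (8, p, k)}.

{(14, x, d), (27, a, d), (28, x, d), (29, m, q), (30, v, k), (35, x, d), (36, u, d), (36, w, a), (40, t, r), (8, p, k)}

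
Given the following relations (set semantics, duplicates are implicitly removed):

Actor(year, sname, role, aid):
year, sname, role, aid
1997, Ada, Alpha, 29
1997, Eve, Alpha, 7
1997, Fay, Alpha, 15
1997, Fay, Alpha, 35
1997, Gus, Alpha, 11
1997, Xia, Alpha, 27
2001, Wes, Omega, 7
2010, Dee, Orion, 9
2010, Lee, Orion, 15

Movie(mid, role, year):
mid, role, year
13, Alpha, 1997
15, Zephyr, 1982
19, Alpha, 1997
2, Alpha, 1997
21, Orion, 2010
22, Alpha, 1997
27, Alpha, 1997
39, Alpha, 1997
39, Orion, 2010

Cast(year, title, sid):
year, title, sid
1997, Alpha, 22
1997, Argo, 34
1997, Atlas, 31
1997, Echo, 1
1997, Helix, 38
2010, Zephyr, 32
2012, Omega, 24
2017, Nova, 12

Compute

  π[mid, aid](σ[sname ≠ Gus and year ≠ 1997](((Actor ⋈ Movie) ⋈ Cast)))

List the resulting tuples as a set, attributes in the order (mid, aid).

{(21, 15), (21, 9), (39, 15), (39, 9)}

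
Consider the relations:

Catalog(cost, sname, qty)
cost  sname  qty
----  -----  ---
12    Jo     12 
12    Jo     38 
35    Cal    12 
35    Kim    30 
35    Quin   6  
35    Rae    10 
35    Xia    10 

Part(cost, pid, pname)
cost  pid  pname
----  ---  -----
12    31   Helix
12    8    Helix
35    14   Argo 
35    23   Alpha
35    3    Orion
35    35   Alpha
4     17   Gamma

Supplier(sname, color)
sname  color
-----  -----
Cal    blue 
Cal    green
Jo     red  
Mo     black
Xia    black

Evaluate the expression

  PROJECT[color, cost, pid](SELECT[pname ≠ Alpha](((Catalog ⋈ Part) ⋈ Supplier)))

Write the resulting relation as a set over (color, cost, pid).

Catalog ⋈ Part (natural join on cost): {(12, Jo, 12, 31, Helix), (12, Jo, 12, 8, Helix), (12, Jo, 38, 31, Helix), (12, Jo, 38, 8, Helix), (35, Cal, 12, 14, Argo), (35, Cal, 12, 23, Alpha), (35, Cal, 12, 3, Orion), (35, Cal, 12, 35, Alpha), (35, Kim, 30, 14, Argo), (35, Kim, 30, 23, Alpha), (35, Kim, 30, 3, Orion), (35, Kim, 30, 35, Alpha), (35, Quin, 6, 14, Argo), (35, Quin, 6, 23, Alpha), (35, Quin, 6, 3, Orion), (35, Quin, 6, 35, Alpha), (35, Rae, 10, 14, Argo), (35, Rae, 10, 23, Alpha), (35, Rae, 10, 3, Orion), (35, Rae, 10, 35, Alpha), (35, Xia, 10, 14, Argo), (35, Xia, 10, 23, Alpha), (35, Xia, 10, 3, Orion), (35, Xia, 10, 35, Alpha)}
(Catalog ⋈ Part) ⋈ Supplier (natural join on sname): {(12, Jo, 12, 31, Helix, red), (12, Jo, 12, 8, Helix, red), (12, Jo, 38, 31, Helix, red), (12, Jo, 38, 8, Helix, red), (35, Cal, 12, 14, Argo, blue), (35, Cal, 12, 14, Argo, green), (35, Cal, 12, 23, Alpha, blue), (35, Cal, 12, 23, Alpha, green), (35, Cal, 12, 3, Orion, blue), (35, Cal, 12, 3, Orion, green), (35, Cal, 12, 35, Alpha, blue), (35, Cal, 12, 35, Alpha, green), (35, Xia, 10, 14, Argo, black), (35, Xia, 10, 23, Alpha, black), (35, Xia, 10, 3, Orion, black), (35, Xia, 10, 35, Alpha, black)}
Apply σ_{pname ≠ Alpha}; surviving tuples: {(12, Jo, 12, 31, Helix, red), (12, Jo, 12, 8, Helix, red), (12, Jo, 38, 31, Helix, red), (12, Jo, 38, 8, Helix, red), (35, Cal, 12, 14, Argo, blue), (35, Cal, 12, 14, Argo, green), (35, Cal, 12, 3, Orion, blue), (35, Cal, 12, 3, Orion, green), (35, Xia, 10, 14, Argo, black), (35, Xia, 10, 3, Orion, black)}
π[color, cost, pid]: project onto (color, cost, pid) (2 duplicate(s) eliminated) → {(black, 35, 14), (black, 35, 3), (blue, 35, 14), (blue, 35, 3), (green, 35, 14), (green, 35, 3), (red, 12, 31), (red, 12, 8)}

{(black, 35, 14), (black, 35, 3), (blue, 35, 14), (blue, 35, 3), (green, 35, 14), (green, 35, 3), (red, 12, 31), (red, 12, 8)}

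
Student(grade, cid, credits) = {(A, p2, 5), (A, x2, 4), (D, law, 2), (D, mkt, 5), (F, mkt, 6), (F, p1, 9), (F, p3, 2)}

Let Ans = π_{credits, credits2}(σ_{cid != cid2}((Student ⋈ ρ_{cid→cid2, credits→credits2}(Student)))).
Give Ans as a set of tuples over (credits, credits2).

ρ[cid→cid2, credits→credits2]: schema becomes (grade, cid2, credits2); tuples unchanged.
Natural join on grade: {(A, p2, 5, p2, 5), (A, p2, 5, x2, 4), (A, x2, 4, p2, 5), (A, x2, 4, x2, 4), (D, law, 2, law, 2), (D, law, 2, mkt, 5), (D, mkt, 5, law, 2), (D, mkt, 5, mkt, 5), (F, mkt, 6, mkt, 6), (F, mkt, 6, p1, 9), (F, mkt, 6, p3, 2), (F, p1, 9, mkt, 6), (F, p1, 9, p1, 9), (F, p1, 9, p3, 2), (F, p3, 2, mkt, 6), (F, p3, 2, p1, 9), (F, p3, 2, p3, 2)}
σ[cid != cid2]: keep tuples satisfying cid != cid2 → {(A, p2, 5, x2, 4), (A, x2, 4, p2, 5), (D, law, 2, mkt, 5), (D, mkt, 5, law, 2), (F, mkt, 6, p1, 9), (F, mkt, 6, p3, 2), (F, p1, 9, mkt, 6), (F, p1, 9, p3, 2), (F, p3, 2, mkt, 6), (F, p3, 2, p1, 9)}
π[credits, credits2]: project onto (credits, credits2) → {(2, 5), (2, 6), (2, 9), (4, 5), (5, 2), (5, 4), (6, 2), (6, 9), (9, 2), (9, 6)}

{(2, 5), (2, 6), (2, 9), (4, 5), (5, 2), (5, 4), (6, 2), (6, 9), (9, 2), (9, 6)}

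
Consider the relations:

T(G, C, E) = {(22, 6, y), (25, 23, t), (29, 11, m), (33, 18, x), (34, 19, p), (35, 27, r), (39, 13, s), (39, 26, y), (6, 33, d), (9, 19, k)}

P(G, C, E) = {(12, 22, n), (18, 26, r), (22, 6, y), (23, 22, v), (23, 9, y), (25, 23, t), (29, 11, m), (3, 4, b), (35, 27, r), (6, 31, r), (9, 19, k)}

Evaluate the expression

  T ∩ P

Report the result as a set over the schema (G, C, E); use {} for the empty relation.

{(22, 6, y), (25, 23, t), (29, 11, m), (35, 27, r), (9, 19, k)}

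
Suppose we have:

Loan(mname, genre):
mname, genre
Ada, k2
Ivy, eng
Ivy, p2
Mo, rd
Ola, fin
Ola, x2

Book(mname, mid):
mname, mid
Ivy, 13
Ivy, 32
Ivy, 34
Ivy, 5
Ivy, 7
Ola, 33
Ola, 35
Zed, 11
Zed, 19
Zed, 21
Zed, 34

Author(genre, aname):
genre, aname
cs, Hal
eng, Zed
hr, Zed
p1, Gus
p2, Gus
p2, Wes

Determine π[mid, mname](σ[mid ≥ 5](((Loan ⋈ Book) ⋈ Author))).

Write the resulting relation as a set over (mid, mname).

Joining Loan and Book on mname yields {(Ivy, eng, 13), (Ivy, eng, 32), (Ivy, eng, 34), (Ivy, eng, 5), (Ivy, eng, 7), (Ivy, p2, 13), (Ivy, p2, 32), (Ivy, p2, 34), (Ivy, p2, 5), (Ivy, p2, 7), (Ola, fin, 33), (Ola, fin, 35), (Ola, x2, 33), (Ola, x2, 35)}.
Joining (Loan ⋈ Book) and Author on genre yields {(Ivy, eng, 13, Zed), (Ivy, eng, 32, Zed), (Ivy, eng, 34, Zed), (Ivy, eng, 5, Zed), (Ivy, eng, 7, Zed), (Ivy, p2, 13, Gus), (Ivy, p2, 13, Wes), (Ivy, p2, 32, Gus), (Ivy, p2, 32, Wes), (Ivy, p2, 34, Gus), (Ivy, p2, 34, Wes), (Ivy, p2, 5, Gus), (Ivy, p2, 5, Wes), (Ivy, p2, 7, Gus), (Ivy, p2, 7, Wes)}.
σ[mid ≥ 5]: keep tuples satisfying mid ≥ 5 → {(Ivy, eng, 13, Zed), (Ivy, eng, 32, Zed), (Ivy, eng, 34, Zed), (Ivy, eng, 5, Zed), (Ivy, eng, 7, Zed), (Ivy, p2, 13, Gus), (Ivy, p2, 13, Wes), (Ivy, p2, 32, Gus), (Ivy, p2, 32, Wes), (Ivy, p2, 34, Gus), (Ivy, p2, 34, Wes), (Ivy, p2, 5, Gus), (Ivy, p2, 5, Wes), (Ivy, p2, 7, Gus), (Ivy, p2, 7, Wes)}
π_{mid, mname} gives {(13, Ivy), (32, Ivy), (34, Ivy), (5, Ivy), (7, Ivy)} (10 duplicate(s) eliminated).

{(13, Ivy), (32, Ivy), (34, Ivy), (5, Ivy), (7, Ivy)}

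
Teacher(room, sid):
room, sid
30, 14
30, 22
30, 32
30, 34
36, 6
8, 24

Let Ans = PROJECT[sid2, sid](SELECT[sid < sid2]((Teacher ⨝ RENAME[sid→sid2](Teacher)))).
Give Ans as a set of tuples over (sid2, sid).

{(22, 14), (32, 14), (32, 22), (34, 14), (34, 22), (34, 32)}

ρ[sid→sid2]: schema becomes (room, sid2); tuples unchanged.
Teacher ⋈ RENAME[sid→sid2](Teacher) (natural join on room): {(30, 14, 14), (30, 14, 22), (30, 14, 32), (30, 14, 34), (30, 22, 14), (30, 22, 22), (30, 22, 32), (30, 22, 34), (30, 32, 14), (30, 32, 22), (30, 32, 32), (30, 32, 34), (30, 34, 14), (30, 34, 22), (30, 34, 32), (30, 34, 34), (36, 6, 6), (8, 24, 24)}
Selection sid < sid2: {(30, 14, 22), (30, 14, 32), (30, 14, 34), (30, 22, 32), (30, 22, 34), (30, 32, 34)}
π_{sid2, sid} gives {(22, 14), (32, 14), (32, 22), (34, 14), (34, 22), (34, 32)}.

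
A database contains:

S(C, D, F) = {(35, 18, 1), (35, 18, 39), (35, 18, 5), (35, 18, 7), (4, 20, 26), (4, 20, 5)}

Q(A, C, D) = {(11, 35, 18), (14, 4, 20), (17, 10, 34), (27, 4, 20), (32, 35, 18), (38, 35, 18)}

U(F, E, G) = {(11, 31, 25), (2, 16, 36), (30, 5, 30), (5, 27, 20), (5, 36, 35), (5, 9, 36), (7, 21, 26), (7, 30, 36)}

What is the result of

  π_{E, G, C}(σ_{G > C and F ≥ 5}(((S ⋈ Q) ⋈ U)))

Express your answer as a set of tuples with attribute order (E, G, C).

{(27, 20, 4), (30, 36, 35), (36, 35, 4), (9, 36, 35), (9, 36, 4)}

Natural join on C, D: {(35, 18, 1, 11), (35, 18, 1, 32), (35, 18, 1, 38), (35, 18, 39, 11), (35, 18, 39, 32), (35, 18, 39, 38), (35, 18, 5, 11), (35, 18, 5, 32), (35, 18, 5, 38), (35, 18, 7, 11), (35, 18, 7, 32), (35, 18, 7, 38), (4, 20, 26, 14), (4, 20, 26, 27), (4, 20, 5, 14), (4, 20, 5, 27)}
Natural join on F: {(35, 18, 5, 11, 27, 20), (35, 18, 5, 11, 36, 35), (35, 18, 5, 11, 9, 36), (35, 18, 5, 32, 27, 20), (35, 18, 5, 32, 36, 35), (35, 18, 5, 32, 9, 36), (35, 18, 5, 38, 27, 20), (35, 18, 5, 38, 36, 35), (35, 18, 5, 38, 9, 36), (35, 18, 7, 11, 21, 26), (35, 18, 7, 11, 30, 36), (35, 18, 7, 32, 21, 26), (35, 18, 7, 32, 30, 36), (35, 18, 7, 38, 21, 26), (35, 18, 7, 38, 30, 36), (4, 20, 5, 14, 27, 20), (4, 20, 5, 14, 36, 35), (4, 20, 5, 14, 9, 36), (4, 20, 5, 27, 27, 20), (4, 20, 5, 27, 36, 35), (4, 20, 5, 27, 9, 36)}
σ[G > C and F ≥ 5]: keep tuples satisfying G > C and F ≥ 5 → {(35, 18, 5, 11, 9, 36), (35, 18, 5, 32, 9, 36), (35, 18, 5, 38, 9, 36), (35, 18, 7, 11, 30, 36), (35, 18, 7, 32, 30, 36), (35, 18, 7, 38, 30, 36), (4, 20, 5, 14, 27, 20), (4, 20, 5, 14, 36, 35), (4, 20, 5, 14, 9, 36), (4, 20, 5, 27, 27, 20), (4, 20, 5, 27, 36, 35), (4, 20, 5, 27, 9, 36)}
π_{E, G, C} gives {(27, 20, 4), (30, 36, 35), (36, 35, 4), (9, 36, 35), (9, 36, 4)} (7 duplicate(s) eliminated).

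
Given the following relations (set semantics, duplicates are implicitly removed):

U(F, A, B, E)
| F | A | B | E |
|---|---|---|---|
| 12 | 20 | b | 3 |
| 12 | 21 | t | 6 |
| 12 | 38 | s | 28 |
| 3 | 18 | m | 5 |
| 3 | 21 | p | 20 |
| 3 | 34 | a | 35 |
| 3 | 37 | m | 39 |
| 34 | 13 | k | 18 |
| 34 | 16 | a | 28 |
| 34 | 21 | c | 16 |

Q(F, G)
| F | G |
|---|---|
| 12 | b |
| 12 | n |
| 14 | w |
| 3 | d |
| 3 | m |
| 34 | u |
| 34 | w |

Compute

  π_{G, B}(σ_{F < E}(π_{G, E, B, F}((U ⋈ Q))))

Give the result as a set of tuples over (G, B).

{(b, s), (d, a), (d, m), (d, p), (m, a), (m, m), (m, p), (n, s)}

U ⋈ Q (natural join on F): {(12, 20, b, 3, b), (12, 20, b, 3, n), (12, 21, t, 6, b), (12, 21, t, 6, n), (12, 38, s, 28, b), (12, 38, s, 28, n), (3, 18, m, 5, d), (3, 18, m, 5, m), (3, 21, p, 20, d), (3, 21, p, 20, m), (3, 34, a, 35, d), (3, 34, a, 35, m), (3, 37, m, 39, d), (3, 37, m, 39, m), (34, 13, k, 18, u), (34, 13, k, 18, w), (34, 16, a, 28, u), (34, 16, a, 28, w), (34, 21, c, 16, u), (34, 21, c, 16, w)}
Projecting to G, E, B, F: {(b, 28, s, 12), (b, 3, b, 12), (b, 6, t, 12), (d, 20, p, 3), (d, 35, a, 3), (d, 39, m, 3), (d, 5, m, 3), (m, 20, p, 3), (m, 35, a, 3), (m, 39, m, 3), (m, 5, m, 3), (n, 28, s, 12), (n, 3, b, 12), (n, 6, t, 12), (u, 16, c, 34), (u, 18, k, 34), (u, 28, a, 34), (w, 16, c, 34), (w, 18, k, 34), (w, 28, a, 34)}
Filtering on F < E leaves {(b, 28, s, 12), (d, 20, p, 3), (d, 35, a, 3), (d, 39, m, 3), (d, 5, m, 3), (m, 20, p, 3), (m, 35, a, 3), (m, 39, m, 3), (m, 5, m, 3), (n, 28, s, 12)}.
Projecting to G, B (2 duplicate(s) eliminated): {(b, s), (d, a), (d, m), (d, p), (m, a), (m, m), (m, p), (n, s)}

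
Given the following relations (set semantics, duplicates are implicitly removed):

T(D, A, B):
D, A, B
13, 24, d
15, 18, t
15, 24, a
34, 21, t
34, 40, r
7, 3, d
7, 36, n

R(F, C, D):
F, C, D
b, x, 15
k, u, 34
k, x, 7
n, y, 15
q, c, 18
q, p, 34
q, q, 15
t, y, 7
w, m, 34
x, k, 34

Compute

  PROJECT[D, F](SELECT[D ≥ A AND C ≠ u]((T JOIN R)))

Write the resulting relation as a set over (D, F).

{(34, q), (34, w), (34, x), (7, k), (7, t)}

T ⋈ R (natural join on D): {(15, 18, t, b, x), (15, 18, t, n, y), (15, 18, t, q, q), (15, 24, a, b, x), (15, 24, a, n, y), (15, 24, a, q, q), (34, 21, t, k, u), (34, 21, t, q, p), (34, 21, t, w, m), (34, 21, t, x, k), (34, 40, r, k, u), (34, 40, r, q, p), (34, 40, r, w, m), (34, 40, r, x, k), (7, 3, d, k, x), (7, 3, d, t, y), (7, 36, n, k, x), (7, 36, n, t, y)}
Apply σ_{D ≥ A AND C ≠ u}; surviving tuples: {(34, 21, t, q, p), (34, 21, t, w, m), (34, 21, t, x, k), (7, 3, d, k, x), (7, 3, d, t, y)}
Projecting to D, F: {(34, q), (34, w), (34, x), (7, k), (7, t)}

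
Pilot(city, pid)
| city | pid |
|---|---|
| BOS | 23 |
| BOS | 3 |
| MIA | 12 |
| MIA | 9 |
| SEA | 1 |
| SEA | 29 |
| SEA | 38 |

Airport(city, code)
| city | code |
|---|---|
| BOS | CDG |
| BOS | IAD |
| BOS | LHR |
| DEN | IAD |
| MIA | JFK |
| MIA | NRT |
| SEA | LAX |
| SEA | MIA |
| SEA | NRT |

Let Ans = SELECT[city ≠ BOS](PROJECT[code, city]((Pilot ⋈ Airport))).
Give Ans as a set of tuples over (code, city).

{(JFK, MIA), (LAX, SEA), (MIA, SEA), (NRT, MIA), (NRT, SEA)}

Natural join on city: {(BOS, 23, CDG), (BOS, 23, IAD), (BOS, 23, LHR), (BOS, 3, CDG), (BOS, 3, IAD), (BOS, 3, LHR), (MIA, 12, JFK), (MIA, 12, NRT), (MIA, 9, JFK), (MIA, 9, NRT), (SEA, 1, LAX), (SEA, 1, MIA), (SEA, 1, NRT), (SEA, 29, LAX), (SEA, 29, MIA), (SEA, 29, NRT), (SEA, 38, LAX), (SEA, 38, MIA), (SEA, 38, NRT)}
π[code, city]: project onto (code, city) (11 duplicate(s) eliminated) → {(CDG, BOS), (IAD, BOS), (JFK, MIA), (LAX, SEA), (LHR, BOS), (MIA, SEA), (NRT, MIA), (NRT, SEA)}
Apply σ_{city ≠ BOS}; surviving tuples: {(JFK, MIA), (LAX, SEA), (MIA, SEA), (NRT, MIA), (NRT, SEA)}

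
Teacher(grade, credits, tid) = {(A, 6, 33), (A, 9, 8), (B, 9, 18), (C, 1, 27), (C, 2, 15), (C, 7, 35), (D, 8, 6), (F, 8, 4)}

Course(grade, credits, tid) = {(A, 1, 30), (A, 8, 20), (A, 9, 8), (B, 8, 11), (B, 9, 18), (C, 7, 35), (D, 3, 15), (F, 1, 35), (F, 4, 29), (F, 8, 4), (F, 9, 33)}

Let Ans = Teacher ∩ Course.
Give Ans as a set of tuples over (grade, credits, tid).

{(A, 9, 8), (B, 9, 18), (C, 7, 35), (F, 8, 4)}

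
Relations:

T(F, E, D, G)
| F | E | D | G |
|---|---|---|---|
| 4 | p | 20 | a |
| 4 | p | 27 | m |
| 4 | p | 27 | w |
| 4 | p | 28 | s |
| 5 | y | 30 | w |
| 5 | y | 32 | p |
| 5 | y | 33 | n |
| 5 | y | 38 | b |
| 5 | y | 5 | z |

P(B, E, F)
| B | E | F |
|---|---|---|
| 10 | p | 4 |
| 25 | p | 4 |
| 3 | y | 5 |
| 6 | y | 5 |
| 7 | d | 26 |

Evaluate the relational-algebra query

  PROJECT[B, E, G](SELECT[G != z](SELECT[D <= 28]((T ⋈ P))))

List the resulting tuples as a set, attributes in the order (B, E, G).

{(10, p, a), (10, p, m), (10, p, s), (10, p, w), (25, p, a), (25, p, m), (25, p, s), (25, p, w)}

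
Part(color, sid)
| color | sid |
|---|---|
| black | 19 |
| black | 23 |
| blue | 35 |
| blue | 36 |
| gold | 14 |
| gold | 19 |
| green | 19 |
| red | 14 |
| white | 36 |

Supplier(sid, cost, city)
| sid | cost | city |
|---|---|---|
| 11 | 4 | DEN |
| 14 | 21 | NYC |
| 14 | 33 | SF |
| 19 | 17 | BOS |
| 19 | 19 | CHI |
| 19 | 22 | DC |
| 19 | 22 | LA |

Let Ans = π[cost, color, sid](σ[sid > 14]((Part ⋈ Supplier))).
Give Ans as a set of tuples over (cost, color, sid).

{(17, black, 19), (17, gold, 19), (17, green, 19), (19, black, 19), (19, gold, 19), (19, green, 19), (22, black, 19), (22, gold, 19), (22, green, 19)}

Part ⋈ Supplier (natural join on sid): {(black, 19, 17, BOS), (black, 19, 19, CHI), (black, 19, 22, DC), (black, 19, 22, LA), (gold, 14, 21, NYC), (gold, 14, 33, SF), (gold, 19, 17, BOS), (gold, 19, 19, CHI), (gold, 19, 22, DC), (gold, 19, 22, LA), (green, 19, 17, BOS), (green, 19, 19, CHI), (green, 19, 22, DC), (green, 19, 22, LA), (red, 14, 21, NYC), (red, 14, 33, SF)}
Selection sid > 14: {(black, 19, 17, BOS), (black, 19, 19, CHI), (black, 19, 22, DC), (black, 19, 22, LA), (gold, 19, 17, BOS), (gold, 19, 19, CHI), (gold, 19, 22, DC), (gold, 19, 22, LA), (green, 19, 17, BOS), (green, 19, 19, CHI), (green, 19, 22, DC), (green, 19, 22, LA)}
Keep only column(s) cost, color, sid (3 duplicate(s) eliminated): {(17, black, 19), (17, gold, 19), (17, green, 19), (19, black, 19), (19, gold, 19), (19, green, 19), (22, black, 19), (22, gold, 19), (22, green, 19)}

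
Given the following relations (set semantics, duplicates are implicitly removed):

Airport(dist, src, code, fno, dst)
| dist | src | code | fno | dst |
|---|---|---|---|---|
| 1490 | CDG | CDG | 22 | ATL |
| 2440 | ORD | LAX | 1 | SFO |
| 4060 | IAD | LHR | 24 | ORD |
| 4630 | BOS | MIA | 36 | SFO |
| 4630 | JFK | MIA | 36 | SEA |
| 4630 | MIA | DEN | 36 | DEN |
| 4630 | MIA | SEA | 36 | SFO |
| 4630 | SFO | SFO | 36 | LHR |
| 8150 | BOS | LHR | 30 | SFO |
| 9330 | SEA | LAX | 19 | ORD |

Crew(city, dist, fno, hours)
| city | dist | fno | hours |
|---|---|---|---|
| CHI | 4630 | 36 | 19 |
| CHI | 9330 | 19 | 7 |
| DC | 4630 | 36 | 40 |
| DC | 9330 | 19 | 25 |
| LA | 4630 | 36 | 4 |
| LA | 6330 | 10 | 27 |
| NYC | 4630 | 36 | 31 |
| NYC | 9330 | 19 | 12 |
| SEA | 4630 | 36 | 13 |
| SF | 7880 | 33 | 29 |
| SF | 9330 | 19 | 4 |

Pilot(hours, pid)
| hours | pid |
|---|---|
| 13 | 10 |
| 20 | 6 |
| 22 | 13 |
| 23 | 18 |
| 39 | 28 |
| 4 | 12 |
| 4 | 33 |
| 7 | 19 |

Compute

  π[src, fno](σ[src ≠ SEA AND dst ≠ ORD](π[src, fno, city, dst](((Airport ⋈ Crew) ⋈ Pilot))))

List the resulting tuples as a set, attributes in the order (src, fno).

{(BOS, 36), (JFK, 36), (MIA, 36), (SFO, 36)}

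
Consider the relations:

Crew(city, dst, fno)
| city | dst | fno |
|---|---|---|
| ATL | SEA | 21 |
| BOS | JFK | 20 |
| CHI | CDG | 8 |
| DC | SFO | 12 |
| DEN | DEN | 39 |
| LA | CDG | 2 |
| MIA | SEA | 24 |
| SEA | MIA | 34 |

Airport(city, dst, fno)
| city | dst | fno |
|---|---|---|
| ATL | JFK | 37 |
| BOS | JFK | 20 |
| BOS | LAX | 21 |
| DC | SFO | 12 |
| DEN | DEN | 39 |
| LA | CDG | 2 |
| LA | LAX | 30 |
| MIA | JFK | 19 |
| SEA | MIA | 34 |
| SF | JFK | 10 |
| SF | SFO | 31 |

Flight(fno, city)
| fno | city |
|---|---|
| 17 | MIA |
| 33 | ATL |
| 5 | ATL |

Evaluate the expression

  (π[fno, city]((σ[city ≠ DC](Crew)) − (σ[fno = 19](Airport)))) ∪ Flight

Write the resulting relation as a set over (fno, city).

Selection city ≠ DC: {(ATL, SEA, 21), (BOS, JFK, 20), (CHI, CDG, 8), (DEN, DEN, 39), (LA, CDG, 2), (MIA, SEA, 24), (SEA, MIA, 34)}
Selection fno = 19: {(MIA, JFK, 19)}
Set difference of the two operands is {(ATL, SEA, 21), (BOS, JFK, 20), (CHI, CDG, 8), (DEN, DEN, 39), (LA, CDG, 2), (MIA, SEA, 24), (SEA, MIA, 34)}.
π[fno, city]: project onto (fno, city) → {(2, LA), (20, BOS), (21, ATL), (24, MIA), (34, SEA), (39, DEN), (8, CHI)}
Set union of the two operands is {(17, MIA), (2, LA), (20, BOS), (21, ATL), (24, MIA), (33, ATL), (34, SEA), (39, DEN), (5, ATL), (8, CHI)}.

{(17, MIA), (2, LA), (20, BOS), (21, ATL), (24, MIA), (33, ATL), (34, SEA), (39, DEN), (5, ATL), (8, CHI)}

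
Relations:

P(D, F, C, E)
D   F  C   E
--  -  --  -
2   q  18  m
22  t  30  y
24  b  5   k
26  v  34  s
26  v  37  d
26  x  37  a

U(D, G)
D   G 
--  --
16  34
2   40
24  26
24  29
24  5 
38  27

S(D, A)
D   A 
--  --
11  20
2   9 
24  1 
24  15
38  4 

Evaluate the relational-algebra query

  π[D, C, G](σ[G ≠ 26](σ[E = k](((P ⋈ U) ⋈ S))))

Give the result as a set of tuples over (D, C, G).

{(24, 5, 29), (24, 5, 5)}

Joining P and U on D yields {(2, q, 18, m, 40), (24, b, 5, k, 26), (24, b, 5, k, 29), (24, b, 5, k, 5)}.
Joining (P ⋈ U) and S on D yields {(2, q, 18, m, 40, 9), (24, b, 5, k, 26, 1), (24, b, 5, k, 26, 15), (24, b, 5, k, 29, 1), (24, b, 5, k, 29, 15), (24, b, 5, k, 5, 1), (24, b, 5, k, 5, 15)}.
Apply σ_{E = k}; surviving tuples: {(24, b, 5, k, 26, 1), (24, b, 5, k, 26, 15), (24, b, 5, k, 29, 1), (24, b, 5, k, 29, 15), (24, b, 5, k, 5, 1), (24, b, 5, k, 5, 15)}
Apply σ_{G ≠ 26}; surviving tuples: {(24, b, 5, k, 29, 1), (24, b, 5, k, 29, 15), (24, b, 5, k, 5, 1), (24, b, 5, k, 5, 15)}
π_{D, C, G} gives {(24, 5, 29), (24, 5, 5)} (2 duplicate(s) eliminated).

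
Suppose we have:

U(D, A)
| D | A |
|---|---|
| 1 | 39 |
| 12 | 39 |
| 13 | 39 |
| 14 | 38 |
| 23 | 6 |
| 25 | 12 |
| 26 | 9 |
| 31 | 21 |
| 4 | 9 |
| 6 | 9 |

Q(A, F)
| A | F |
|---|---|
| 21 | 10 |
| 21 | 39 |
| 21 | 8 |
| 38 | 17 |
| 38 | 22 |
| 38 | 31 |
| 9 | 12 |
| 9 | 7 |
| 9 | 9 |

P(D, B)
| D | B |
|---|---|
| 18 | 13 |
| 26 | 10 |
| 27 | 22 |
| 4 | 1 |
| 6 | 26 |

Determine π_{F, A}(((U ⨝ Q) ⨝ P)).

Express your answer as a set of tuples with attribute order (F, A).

Joining U and Q on A yields {(14, 38, 17), (14, 38, 22), (14, 38, 31), (26, 9, 12), (26, 9, 7), (26, 9, 9), (31, 21, 10), (31, 21, 39), (31, 21, 8), (4, 9, 12), (4, 9, 7), (4, 9, 9), (6, 9, 12), (6, 9, 7), (6, 9, 9)}.
Joining (U ⨝ Q) and P on D yields {(26, 9, 12, 10), (26, 9, 7, 10), (26, 9, 9, 10), (4, 9, 12, 1), (4, 9, 7, 1), (4, 9, 9, 1), (6, 9, 12, 26), (6, 9, 7, 26), (6, 9, 9, 26)}.
π_{F, A} gives {(12, 9), (7, 9), (9, 9)} (6 duplicate(s) eliminated).

{(12, 9), (7, 9), (9, 9)}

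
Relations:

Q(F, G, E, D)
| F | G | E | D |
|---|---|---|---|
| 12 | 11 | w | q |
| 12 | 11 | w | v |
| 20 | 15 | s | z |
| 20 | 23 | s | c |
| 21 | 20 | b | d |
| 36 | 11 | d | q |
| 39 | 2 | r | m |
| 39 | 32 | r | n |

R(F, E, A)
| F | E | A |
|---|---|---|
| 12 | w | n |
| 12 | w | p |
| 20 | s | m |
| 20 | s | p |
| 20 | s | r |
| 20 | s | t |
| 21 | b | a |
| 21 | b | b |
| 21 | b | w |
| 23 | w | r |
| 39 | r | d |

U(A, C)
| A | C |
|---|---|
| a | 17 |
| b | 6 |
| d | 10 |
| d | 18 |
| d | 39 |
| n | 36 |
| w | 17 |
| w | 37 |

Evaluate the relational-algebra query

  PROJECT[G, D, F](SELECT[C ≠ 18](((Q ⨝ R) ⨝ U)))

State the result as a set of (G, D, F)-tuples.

{(11, q, 12), (11, v, 12), (2, m, 39), (20, d, 21), (32, n, 39)}

Q ⋈ R (natural join on F, E): {(12, 11, w, q, n), (12, 11, w, q, p), (12, 11, w, v, n), (12, 11, w, v, p), (20, 15, s, z, m), (20, 15, s, z, p), (20, 15, s, z, r), (20, 15, s, z, t), (20, 23, s, c, m), (20, 23, s, c, p), (20, 23, s, c, r), (20, 23, s, c, t), (21, 20, b, d, a), (21, 20, b, d, b), (21, 20, b, d, w), (39, 2, r, m, d), (39, 32, r, n, d)}
(Q ⨝ R) ⋈ U (natural join on A): {(12, 11, w, q, n, 36), (12, 11, w, v, n, 36), (21, 20, b, d, a, 17), (21, 20, b, d, b, 6), (21, 20, b, d, w, 17), (21, 20, b, d, w, 37), (39, 2, r, m, d, 10), (39, 2, r, m, d, 18), (39, 2, r, m, d, 39), (39, 32, r, n, d, 10), (39, 32, r, n, d, 18), (39, 32, r, n, d, 39)}
Selection C ≠ 18: {(12, 11, w, q, n, 36), (12, 11, w, v, n, 36), (21, 20, b, d, a, 17), (21, 20, b, d, b, 6), (21, 20, b, d, w, 17), (21, 20, b, d, w, 37), (39, 2, r, m, d, 10), (39, 2, r, m, d, 39), (39, 32, r, n, d, 10), (39, 32, r, n, d, 39)}
π[G, D, F]: project onto (G, D, F) (5 duplicate(s) eliminated) → {(11, q, 12), (11, v, 12), (2, m, 39), (20, d, 21), (32, n, 39)}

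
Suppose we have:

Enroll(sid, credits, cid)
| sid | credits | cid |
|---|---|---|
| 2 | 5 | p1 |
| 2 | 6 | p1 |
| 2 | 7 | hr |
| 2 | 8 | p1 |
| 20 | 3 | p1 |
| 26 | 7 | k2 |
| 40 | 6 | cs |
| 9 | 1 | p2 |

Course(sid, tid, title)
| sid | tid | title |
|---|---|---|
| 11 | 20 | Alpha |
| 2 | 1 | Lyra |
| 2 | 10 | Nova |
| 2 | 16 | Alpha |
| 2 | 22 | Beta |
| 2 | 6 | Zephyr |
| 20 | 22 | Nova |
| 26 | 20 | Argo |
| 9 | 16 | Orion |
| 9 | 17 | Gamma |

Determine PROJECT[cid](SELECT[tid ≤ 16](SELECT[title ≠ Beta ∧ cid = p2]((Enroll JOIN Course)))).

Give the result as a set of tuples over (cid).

{p2}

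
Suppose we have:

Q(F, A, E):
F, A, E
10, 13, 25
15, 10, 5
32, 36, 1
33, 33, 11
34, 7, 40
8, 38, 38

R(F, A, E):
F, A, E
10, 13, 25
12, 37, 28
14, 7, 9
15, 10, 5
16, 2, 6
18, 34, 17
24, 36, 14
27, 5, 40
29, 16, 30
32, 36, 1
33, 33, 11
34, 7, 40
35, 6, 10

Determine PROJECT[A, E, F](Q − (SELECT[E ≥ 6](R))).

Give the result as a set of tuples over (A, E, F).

{(10, 5, 15), (36, 1, 32), (38, 38, 8)}

Filtering on E ≥ 6 leaves {(10, 13, 25), (12, 37, 28), (14, 7, 9), (16, 2, 6), (18, 34, 17), (24, 36, 14), (27, 5, 40), (29, 16, 30), (33, 33, 11), (34, 7, 40), (35, 6, 10)}.
Difference: {(10, 13, 25), (15, 10, 5), (32, 36, 1), (33, 33, 11), (34, 7, 40), (8, 38, 38)} with {(10, 13, 25), (12, 37, 28), (14, 7, 9), (16, 2, 6), (18, 34, 17), (24, 36, 14), (27, 5, 40), (29, 16, 30), (33, 33, 11), (34, 7, 40), (35, 6, 10)} → {(15, 10, 5), (32, 36, 1), (8, 38, 38)}
Keep only column(s) A, E, F: {(10, 5, 15), (36, 1, 32), (38, 38, 8)}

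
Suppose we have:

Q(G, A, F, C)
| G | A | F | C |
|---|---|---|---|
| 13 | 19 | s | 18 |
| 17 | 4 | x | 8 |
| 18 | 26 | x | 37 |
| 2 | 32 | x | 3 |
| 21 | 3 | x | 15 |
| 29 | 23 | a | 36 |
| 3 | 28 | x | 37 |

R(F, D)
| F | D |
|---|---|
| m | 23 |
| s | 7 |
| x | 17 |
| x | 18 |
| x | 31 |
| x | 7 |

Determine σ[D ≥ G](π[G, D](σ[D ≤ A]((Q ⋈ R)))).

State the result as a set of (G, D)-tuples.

Q ⋈ R (natural join on F): {(13, 19, s, 18, 7), (17, 4, x, 8, 17), (17, 4, x, 8, 18), (17, 4, x, 8, 31), (17, 4, x, 8, 7), (18, 26, x, 37, 17), (18, 26, x, 37, 18), (18, 26, x, 37, 31), (18, 26, x, 37, 7), (2, 32, x, 3, 17), (2, 32, x, 3, 18), (2, 32, x, 3, 31), (2, 32, x, 3, 7), (21, 3, x, 15, 17), (21, 3, x, 15, 18), (21, 3, x, 15, 31), (21, 3, x, 15, 7), (3, 28, x, 37, 17), (3, 28, x, 37, 18), (3, 28, x, 37, 31), (3, 28, x, 37, 7)}
Apply σ_{D ≤ A}; surviving tuples: {(13, 19, s, 18, 7), (18, 26, x, 37, 17), (18, 26, x, 37, 18), (18, 26, x, 37, 7), (2, 32, x, 3, 17), (2, 32, x, 3, 18), (2, 32, x, 3, 31), (2, 32, x, 3, 7), (3, 28, x, 37, 17), (3, 28, x, 37, 18), (3, 28, x, 37, 7)}
Keep only column(s) G, D: {(13, 7), (18, 17), (18, 18), (18, 7), (2, 17), (2, 18), (2, 31), (2, 7), (3, 17), (3, 18), (3, 7)}
Apply σ_{D ≥ G}; surviving tuples: {(18, 18), (2, 17), (2, 18), (2, 31), (2, 7), (3, 17), (3, 18), (3, 7)}

{(18, 18), (2, 17), (2, 18), (2, 31), (2, 7), (3, 17), (3, 18), (3, 7)}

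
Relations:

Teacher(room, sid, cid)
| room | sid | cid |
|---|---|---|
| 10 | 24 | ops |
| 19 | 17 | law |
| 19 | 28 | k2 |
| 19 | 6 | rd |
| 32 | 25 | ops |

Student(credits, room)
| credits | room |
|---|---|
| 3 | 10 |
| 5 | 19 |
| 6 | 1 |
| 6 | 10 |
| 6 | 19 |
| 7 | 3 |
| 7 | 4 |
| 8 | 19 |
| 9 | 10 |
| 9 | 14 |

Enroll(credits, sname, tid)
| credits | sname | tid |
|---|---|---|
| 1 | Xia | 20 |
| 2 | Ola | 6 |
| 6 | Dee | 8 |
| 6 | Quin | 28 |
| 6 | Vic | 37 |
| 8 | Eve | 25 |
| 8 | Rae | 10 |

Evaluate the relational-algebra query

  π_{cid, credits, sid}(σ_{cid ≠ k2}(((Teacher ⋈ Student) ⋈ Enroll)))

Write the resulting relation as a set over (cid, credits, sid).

{(law, 6, 17), (law, 8, 17), (ops, 6, 24), (rd, 6, 6), (rd, 8, 6)}

Joining Teacher and Student on room yields {(10, 24, ops, 3), (10, 24, ops, 6), (10, 24, ops, 9), (19, 17, law, 5), (19, 17, law, 6), (19, 17, law, 8), (19, 28, k2, 5), (19, 28, k2, 6), (19, 28, k2, 8), (19, 6, rd, 5), (19, 6, rd, 6), (19, 6, rd, 8)}.
Joining (Teacher ⋈ Student) and Enroll on credits yields {(10, 24, ops, 6, Dee, 8), (10, 24, ops, 6, Quin, 28), (10, 24, ops, 6, Vic, 37), (19, 17, law, 6, Dee, 8), (19, 17, law, 6, Quin, 28), (19, 17, law, 6, Vic, 37), (19, 17, law, 8, Eve, 25), (19, 17, law, 8, Rae, 10), (19, 28, k2, 6, Dee, 8), (19, 28, k2, 6, Quin, 28), (19, 28, k2, 6, Vic, 37), (19, 28, k2, 8, Eve, 25), (19, 28, k2, 8, Rae, 10), (19, 6, rd, 6, Dee, 8), (19, 6, rd, 6, Quin, 28), (19, 6, rd, 6, Vic, 37), (19, 6, rd, 8, Eve, 25), (19, 6, rd, 8, Rae, 10)}.
Selection cid ≠ k2: {(10, 24, ops, 6, Dee, 8), (10, 24, ops, 6, Quin, 28), (10, 24, ops, 6, Vic, 37), (19, 17, law, 6, Dee, 8), (19, 17, law, 6, Quin, 28), (19, 17, law, 6, Vic, 37), (19, 17, law, 8, Eve, 25), (19, 17, law, 8, Rae, 10), (19, 6, rd, 6, Dee, 8), (19, 6, rd, 6, Quin, 28), (19, 6, rd, 6, Vic, 37), (19, 6, rd, 8, Eve, 25), (19, 6, rd, 8, Rae, 10)}
π[cid, credits, sid]: project onto (cid, credits, sid) (8 duplicate(s) eliminated) → {(law, 6, 17), (law, 8, 17), (ops, 6, 24), (rd, 6, 6), (rd, 8, 6)}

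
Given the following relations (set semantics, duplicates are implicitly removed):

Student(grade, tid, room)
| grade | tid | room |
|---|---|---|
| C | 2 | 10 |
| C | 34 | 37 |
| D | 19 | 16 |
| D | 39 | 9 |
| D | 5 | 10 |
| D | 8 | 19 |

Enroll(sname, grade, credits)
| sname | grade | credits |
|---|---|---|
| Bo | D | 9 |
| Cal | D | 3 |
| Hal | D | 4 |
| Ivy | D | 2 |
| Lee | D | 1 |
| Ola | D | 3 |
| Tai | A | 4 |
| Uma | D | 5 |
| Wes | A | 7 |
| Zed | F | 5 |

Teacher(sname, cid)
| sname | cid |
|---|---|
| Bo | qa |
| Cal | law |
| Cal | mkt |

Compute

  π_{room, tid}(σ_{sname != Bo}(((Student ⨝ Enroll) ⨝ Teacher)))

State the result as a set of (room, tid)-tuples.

Natural join on grade: {(D, 19, 16, Bo, 9), (D, 19, 16, Cal, 3), (D, 19, 16, Hal, 4), (D, 19, 16, Ivy, 2), (D, 19, 16, Lee, 1), (D, 19, 16, Ola, 3), (D, 19, 16, Uma, 5), (D, 39, 9, Bo, 9), (D, 39, 9, Cal, 3), (D, 39, 9, Hal, 4), (D, 39, 9, Ivy, 2), (D, 39, 9, Lee, 1), (D, 39, 9, Ola, 3), (D, 39, 9, Uma, 5), (D, 5, 10, Bo, 9), (D, 5, 10, Cal, 3), (D, 5, 10, Hal, 4), (D, 5, 10, Ivy, 2), (D, 5, 10, Lee, 1), (D, 5, 10, Ola, 3), (D, 5, 10, Uma, 5), (D, 8, 19, Bo, 9), (D, 8, 19, Cal, 3), (D, 8, 19, Hal, 4), (D, 8, 19, Ivy, 2), (D, 8, 19, Lee, 1), (D, 8, 19, Ola, 3), (D, 8, 19, Uma, 5)}
Natural join on sname: {(D, 19, 16, Bo, 9, qa), (D, 19, 16, Cal, 3, law), (D, 19, 16, Cal, 3, mkt), (D, 39, 9, Bo, 9, qa), (D, 39, 9, Cal, 3, law), (D, 39, 9, Cal, 3, mkt), (D, 5, 10, Bo, 9, qa), (D, 5, 10, Cal, 3, law), (D, 5, 10, Cal, 3, mkt), (D, 8, 19, Bo, 9, qa), (D, 8, 19, Cal, 3, law), (D, 8, 19, Cal, 3, mkt)}
Filtering on sname != Bo leaves {(D, 19, 16, Cal, 3, law), (D, 19, 16, Cal, 3, mkt), (D, 39, 9, Cal, 3, law), (D, 39, 9, Cal, 3, mkt), (D, 5, 10, Cal, 3, law), (D, 5, 10, Cal, 3, mkt), (D, 8, 19, Cal, 3, law), (D, 8, 19, Cal, 3, mkt)}.
Projecting to room, tid (4 duplicate(s) eliminated): {(10, 5), (16, 19), (19, 8), (9, 39)}

{(10, 5), (16, 19), (19, 8), (9, 39)}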